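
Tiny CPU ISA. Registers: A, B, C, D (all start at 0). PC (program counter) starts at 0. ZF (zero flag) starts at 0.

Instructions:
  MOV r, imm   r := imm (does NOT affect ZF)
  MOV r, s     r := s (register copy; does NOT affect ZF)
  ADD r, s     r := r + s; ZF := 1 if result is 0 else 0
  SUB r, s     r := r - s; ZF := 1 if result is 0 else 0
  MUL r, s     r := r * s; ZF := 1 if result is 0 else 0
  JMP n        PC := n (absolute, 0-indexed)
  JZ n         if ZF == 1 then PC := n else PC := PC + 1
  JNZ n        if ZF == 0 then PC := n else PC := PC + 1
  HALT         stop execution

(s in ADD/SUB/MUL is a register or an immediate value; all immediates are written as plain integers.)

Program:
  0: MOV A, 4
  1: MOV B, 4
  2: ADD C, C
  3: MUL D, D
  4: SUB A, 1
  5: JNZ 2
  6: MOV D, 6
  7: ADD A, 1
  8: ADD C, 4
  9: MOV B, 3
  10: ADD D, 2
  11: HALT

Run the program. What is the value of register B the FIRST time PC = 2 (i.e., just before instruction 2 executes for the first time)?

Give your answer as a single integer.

Step 1: PC=0 exec 'MOV A, 4'. After: A=4 B=0 C=0 D=0 ZF=0 PC=1
Step 2: PC=1 exec 'MOV B, 4'. After: A=4 B=4 C=0 D=0 ZF=0 PC=2
First time PC=2: B=4

4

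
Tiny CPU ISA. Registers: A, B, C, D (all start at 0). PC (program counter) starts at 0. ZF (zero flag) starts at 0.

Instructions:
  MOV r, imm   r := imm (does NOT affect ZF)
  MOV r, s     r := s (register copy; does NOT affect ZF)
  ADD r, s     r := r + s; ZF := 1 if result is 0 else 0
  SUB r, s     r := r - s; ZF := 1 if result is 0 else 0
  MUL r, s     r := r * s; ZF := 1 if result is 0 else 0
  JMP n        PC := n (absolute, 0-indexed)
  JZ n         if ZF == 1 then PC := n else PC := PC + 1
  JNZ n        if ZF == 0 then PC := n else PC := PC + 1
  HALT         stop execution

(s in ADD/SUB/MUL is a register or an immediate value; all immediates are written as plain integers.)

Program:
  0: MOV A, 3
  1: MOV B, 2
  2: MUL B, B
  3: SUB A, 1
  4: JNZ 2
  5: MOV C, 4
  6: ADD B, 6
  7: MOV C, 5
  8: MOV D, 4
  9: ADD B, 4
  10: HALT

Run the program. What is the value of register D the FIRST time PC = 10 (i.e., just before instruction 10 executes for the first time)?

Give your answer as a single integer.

Step 1: PC=0 exec 'MOV A, 3'. After: A=3 B=0 C=0 D=0 ZF=0 PC=1
Step 2: PC=1 exec 'MOV B, 2'. After: A=3 B=2 C=0 D=0 ZF=0 PC=2
Step 3: PC=2 exec 'MUL B, B'. After: A=3 B=4 C=0 D=0 ZF=0 PC=3
Step 4: PC=3 exec 'SUB A, 1'. After: A=2 B=4 C=0 D=0 ZF=0 PC=4
Step 5: PC=4 exec 'JNZ 2'. After: A=2 B=4 C=0 D=0 ZF=0 PC=2
Step 6: PC=2 exec 'MUL B, B'. After: A=2 B=16 C=0 D=0 ZF=0 PC=3
Step 7: PC=3 exec 'SUB A, 1'. After: A=1 B=16 C=0 D=0 ZF=0 PC=4
Step 8: PC=4 exec 'JNZ 2'. After: A=1 B=16 C=0 D=0 ZF=0 PC=2
Step 9: PC=2 exec 'MUL B, B'. After: A=1 B=256 C=0 D=0 ZF=0 PC=3
Step 10: PC=3 exec 'SUB A, 1'. After: A=0 B=256 C=0 D=0 ZF=1 PC=4
Step 11: PC=4 exec 'JNZ 2'. After: A=0 B=256 C=0 D=0 ZF=1 PC=5
Step 12: PC=5 exec 'MOV C, 4'. After: A=0 B=256 C=4 D=0 ZF=1 PC=6
Step 13: PC=6 exec 'ADD B, 6'. After: A=0 B=262 C=4 D=0 ZF=0 PC=7
Step 14: PC=7 exec 'MOV C, 5'. After: A=0 B=262 C=5 D=0 ZF=0 PC=8
Step 15: PC=8 exec 'MOV D, 4'. After: A=0 B=262 C=5 D=4 ZF=0 PC=9
Step 16: PC=9 exec 'ADD B, 4'. After: A=0 B=266 C=5 D=4 ZF=0 PC=10
First time PC=10: D=4

4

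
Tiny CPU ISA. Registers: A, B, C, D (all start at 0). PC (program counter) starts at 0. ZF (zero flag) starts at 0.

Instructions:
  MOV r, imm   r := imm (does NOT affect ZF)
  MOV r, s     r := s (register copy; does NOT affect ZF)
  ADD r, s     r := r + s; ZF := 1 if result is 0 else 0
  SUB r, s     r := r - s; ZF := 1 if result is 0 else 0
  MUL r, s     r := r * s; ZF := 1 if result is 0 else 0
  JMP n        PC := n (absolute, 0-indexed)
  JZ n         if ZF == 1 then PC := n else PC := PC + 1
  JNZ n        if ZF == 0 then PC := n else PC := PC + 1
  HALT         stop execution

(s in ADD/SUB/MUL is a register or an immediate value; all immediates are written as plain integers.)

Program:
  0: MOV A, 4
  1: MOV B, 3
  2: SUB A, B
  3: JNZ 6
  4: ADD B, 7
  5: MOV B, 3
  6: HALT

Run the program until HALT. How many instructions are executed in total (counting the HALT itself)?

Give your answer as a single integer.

Answer: 5

Derivation:
Step 1: PC=0 exec 'MOV A, 4'. After: A=4 B=0 C=0 D=0 ZF=0 PC=1
Step 2: PC=1 exec 'MOV B, 3'. After: A=4 B=3 C=0 D=0 ZF=0 PC=2
Step 3: PC=2 exec 'SUB A, B'. After: A=1 B=3 C=0 D=0 ZF=0 PC=3
Step 4: PC=3 exec 'JNZ 6'. After: A=1 B=3 C=0 D=0 ZF=0 PC=6
Step 5: PC=6 exec 'HALT'. After: A=1 B=3 C=0 D=0 ZF=0 PC=6 HALTED
Total instructions executed: 5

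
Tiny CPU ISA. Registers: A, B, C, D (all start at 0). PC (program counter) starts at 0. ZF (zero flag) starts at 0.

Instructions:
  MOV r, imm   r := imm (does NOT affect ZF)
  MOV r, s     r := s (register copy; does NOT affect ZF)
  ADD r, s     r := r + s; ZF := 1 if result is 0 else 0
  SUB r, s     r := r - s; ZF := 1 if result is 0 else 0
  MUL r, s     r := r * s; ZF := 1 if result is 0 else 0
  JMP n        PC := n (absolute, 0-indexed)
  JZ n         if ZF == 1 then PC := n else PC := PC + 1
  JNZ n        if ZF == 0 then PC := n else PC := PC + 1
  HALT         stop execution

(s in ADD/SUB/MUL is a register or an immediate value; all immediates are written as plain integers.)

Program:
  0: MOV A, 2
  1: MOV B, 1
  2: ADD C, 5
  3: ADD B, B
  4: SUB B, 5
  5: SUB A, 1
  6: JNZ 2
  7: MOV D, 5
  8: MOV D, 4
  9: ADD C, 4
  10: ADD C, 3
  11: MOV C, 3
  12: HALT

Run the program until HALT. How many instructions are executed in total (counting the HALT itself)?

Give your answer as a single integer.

Step 1: PC=0 exec 'MOV A, 2'. After: A=2 B=0 C=0 D=0 ZF=0 PC=1
Step 2: PC=1 exec 'MOV B, 1'. After: A=2 B=1 C=0 D=0 ZF=0 PC=2
Step 3: PC=2 exec 'ADD C, 5'. After: A=2 B=1 C=5 D=0 ZF=0 PC=3
Step 4: PC=3 exec 'ADD B, B'. After: A=2 B=2 C=5 D=0 ZF=0 PC=4
Step 5: PC=4 exec 'SUB B, 5'. After: A=2 B=-3 C=5 D=0 ZF=0 PC=5
Step 6: PC=5 exec 'SUB A, 1'. After: A=1 B=-3 C=5 D=0 ZF=0 PC=6
Step 7: PC=6 exec 'JNZ 2'. After: A=1 B=-3 C=5 D=0 ZF=0 PC=2
Step 8: PC=2 exec 'ADD C, 5'. After: A=1 B=-3 C=10 D=0 ZF=0 PC=3
Step 9: PC=3 exec 'ADD B, B'. After: A=1 B=-6 C=10 D=0 ZF=0 PC=4
Step 10: PC=4 exec 'SUB B, 5'. After: A=1 B=-11 C=10 D=0 ZF=0 PC=5
Step 11: PC=5 exec 'SUB A, 1'. After: A=0 B=-11 C=10 D=0 ZF=1 PC=6
Step 12: PC=6 exec 'JNZ 2'. After: A=0 B=-11 C=10 D=0 ZF=1 PC=7
Step 13: PC=7 exec 'MOV D, 5'. After: A=0 B=-11 C=10 D=5 ZF=1 PC=8
Step 14: PC=8 exec 'MOV D, 4'. After: A=0 B=-11 C=10 D=4 ZF=1 PC=9
Step 15: PC=9 exec 'ADD C, 4'. After: A=0 B=-11 C=14 D=4 ZF=0 PC=10
Step 16: PC=10 exec 'ADD C, 3'. After: A=0 B=-11 C=17 D=4 ZF=0 PC=11
Step 17: PC=11 exec 'MOV C, 3'. After: A=0 B=-11 C=3 D=4 ZF=0 PC=12
Step 18: PC=12 exec 'HALT'. After: A=0 B=-11 C=3 D=4 ZF=0 PC=12 HALTED
Total instructions executed: 18

Answer: 18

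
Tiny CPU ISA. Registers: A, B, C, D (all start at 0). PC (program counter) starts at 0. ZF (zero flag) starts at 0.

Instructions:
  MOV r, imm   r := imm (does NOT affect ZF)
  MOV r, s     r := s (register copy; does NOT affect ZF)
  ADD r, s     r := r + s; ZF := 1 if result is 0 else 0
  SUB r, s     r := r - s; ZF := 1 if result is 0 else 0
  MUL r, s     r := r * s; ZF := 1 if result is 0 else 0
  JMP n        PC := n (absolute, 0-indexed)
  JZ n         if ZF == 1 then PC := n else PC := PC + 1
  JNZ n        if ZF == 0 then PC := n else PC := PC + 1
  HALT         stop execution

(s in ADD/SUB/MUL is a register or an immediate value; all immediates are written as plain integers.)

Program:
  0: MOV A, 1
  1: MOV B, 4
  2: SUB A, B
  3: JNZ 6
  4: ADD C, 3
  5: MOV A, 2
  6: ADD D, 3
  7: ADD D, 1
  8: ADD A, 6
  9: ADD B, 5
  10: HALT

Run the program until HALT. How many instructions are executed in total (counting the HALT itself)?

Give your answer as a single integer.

Answer: 9

Derivation:
Step 1: PC=0 exec 'MOV A, 1'. After: A=1 B=0 C=0 D=0 ZF=0 PC=1
Step 2: PC=1 exec 'MOV B, 4'. After: A=1 B=4 C=0 D=0 ZF=0 PC=2
Step 3: PC=2 exec 'SUB A, B'. After: A=-3 B=4 C=0 D=0 ZF=0 PC=3
Step 4: PC=3 exec 'JNZ 6'. After: A=-3 B=4 C=0 D=0 ZF=0 PC=6
Step 5: PC=6 exec 'ADD D, 3'. After: A=-3 B=4 C=0 D=3 ZF=0 PC=7
Step 6: PC=7 exec 'ADD D, 1'. After: A=-3 B=4 C=0 D=4 ZF=0 PC=8
Step 7: PC=8 exec 'ADD A, 6'. After: A=3 B=4 C=0 D=4 ZF=0 PC=9
Step 8: PC=9 exec 'ADD B, 5'. After: A=3 B=9 C=0 D=4 ZF=0 PC=10
Step 9: PC=10 exec 'HALT'. After: A=3 B=9 C=0 D=4 ZF=0 PC=10 HALTED
Total instructions executed: 9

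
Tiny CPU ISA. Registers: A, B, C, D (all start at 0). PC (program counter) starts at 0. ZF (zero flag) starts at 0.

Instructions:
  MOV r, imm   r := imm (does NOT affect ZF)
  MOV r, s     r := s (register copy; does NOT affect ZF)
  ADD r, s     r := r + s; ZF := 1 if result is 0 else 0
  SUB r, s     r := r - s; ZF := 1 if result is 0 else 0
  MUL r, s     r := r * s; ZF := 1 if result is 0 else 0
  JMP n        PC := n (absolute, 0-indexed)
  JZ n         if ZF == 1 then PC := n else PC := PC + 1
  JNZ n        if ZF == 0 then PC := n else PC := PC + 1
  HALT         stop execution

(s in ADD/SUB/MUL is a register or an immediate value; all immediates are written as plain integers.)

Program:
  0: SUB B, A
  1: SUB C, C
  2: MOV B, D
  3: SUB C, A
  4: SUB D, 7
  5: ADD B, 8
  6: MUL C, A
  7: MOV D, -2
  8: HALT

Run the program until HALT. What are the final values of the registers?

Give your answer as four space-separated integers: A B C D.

Answer: 0 8 0 -2

Derivation:
Step 1: PC=0 exec 'SUB B, A'. After: A=0 B=0 C=0 D=0 ZF=1 PC=1
Step 2: PC=1 exec 'SUB C, C'. After: A=0 B=0 C=0 D=0 ZF=1 PC=2
Step 3: PC=2 exec 'MOV B, D'. After: A=0 B=0 C=0 D=0 ZF=1 PC=3
Step 4: PC=3 exec 'SUB C, A'. After: A=0 B=0 C=0 D=0 ZF=1 PC=4
Step 5: PC=4 exec 'SUB D, 7'. After: A=0 B=0 C=0 D=-7 ZF=0 PC=5
Step 6: PC=5 exec 'ADD B, 8'. After: A=0 B=8 C=0 D=-7 ZF=0 PC=6
Step 7: PC=6 exec 'MUL C, A'. After: A=0 B=8 C=0 D=-7 ZF=1 PC=7
Step 8: PC=7 exec 'MOV D, -2'. After: A=0 B=8 C=0 D=-2 ZF=1 PC=8
Step 9: PC=8 exec 'HALT'. After: A=0 B=8 C=0 D=-2 ZF=1 PC=8 HALTED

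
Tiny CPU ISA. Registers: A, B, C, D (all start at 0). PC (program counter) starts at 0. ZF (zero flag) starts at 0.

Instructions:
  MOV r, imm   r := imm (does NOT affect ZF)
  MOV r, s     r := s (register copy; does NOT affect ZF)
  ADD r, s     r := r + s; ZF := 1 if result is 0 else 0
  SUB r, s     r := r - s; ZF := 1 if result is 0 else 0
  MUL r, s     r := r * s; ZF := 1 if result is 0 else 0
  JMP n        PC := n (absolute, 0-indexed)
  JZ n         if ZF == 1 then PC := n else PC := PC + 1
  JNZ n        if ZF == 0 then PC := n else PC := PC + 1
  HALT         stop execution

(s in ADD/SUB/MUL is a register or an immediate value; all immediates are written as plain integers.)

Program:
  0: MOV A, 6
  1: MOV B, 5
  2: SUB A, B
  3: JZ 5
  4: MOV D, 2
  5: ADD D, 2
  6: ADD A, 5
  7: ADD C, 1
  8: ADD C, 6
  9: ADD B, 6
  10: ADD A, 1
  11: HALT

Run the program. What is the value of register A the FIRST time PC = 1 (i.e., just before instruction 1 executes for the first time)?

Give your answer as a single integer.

Step 1: PC=0 exec 'MOV A, 6'. After: A=6 B=0 C=0 D=0 ZF=0 PC=1
First time PC=1: A=6

6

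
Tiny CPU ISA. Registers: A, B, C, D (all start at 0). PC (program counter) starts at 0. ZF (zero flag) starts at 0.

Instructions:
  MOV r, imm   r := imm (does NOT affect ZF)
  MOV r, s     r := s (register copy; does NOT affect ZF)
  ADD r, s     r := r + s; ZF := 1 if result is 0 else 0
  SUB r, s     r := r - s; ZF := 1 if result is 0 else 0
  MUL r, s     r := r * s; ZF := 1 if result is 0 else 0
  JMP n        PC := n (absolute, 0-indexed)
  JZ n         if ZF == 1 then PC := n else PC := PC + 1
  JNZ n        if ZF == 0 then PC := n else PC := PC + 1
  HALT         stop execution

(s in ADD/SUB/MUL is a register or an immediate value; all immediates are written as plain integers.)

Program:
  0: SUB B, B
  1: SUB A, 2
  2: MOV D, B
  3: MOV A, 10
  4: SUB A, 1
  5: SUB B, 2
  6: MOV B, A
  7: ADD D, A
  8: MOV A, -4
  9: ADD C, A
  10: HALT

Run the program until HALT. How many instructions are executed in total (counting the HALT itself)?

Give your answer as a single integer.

Answer: 11

Derivation:
Step 1: PC=0 exec 'SUB B, B'. After: A=0 B=0 C=0 D=0 ZF=1 PC=1
Step 2: PC=1 exec 'SUB A, 2'. After: A=-2 B=0 C=0 D=0 ZF=0 PC=2
Step 3: PC=2 exec 'MOV D, B'. After: A=-2 B=0 C=0 D=0 ZF=0 PC=3
Step 4: PC=3 exec 'MOV A, 10'. After: A=10 B=0 C=0 D=0 ZF=0 PC=4
Step 5: PC=4 exec 'SUB A, 1'. After: A=9 B=0 C=0 D=0 ZF=0 PC=5
Step 6: PC=5 exec 'SUB B, 2'. After: A=9 B=-2 C=0 D=0 ZF=0 PC=6
Step 7: PC=6 exec 'MOV B, A'. After: A=9 B=9 C=0 D=0 ZF=0 PC=7
Step 8: PC=7 exec 'ADD D, A'. After: A=9 B=9 C=0 D=9 ZF=0 PC=8
Step 9: PC=8 exec 'MOV A, -4'. After: A=-4 B=9 C=0 D=9 ZF=0 PC=9
Step 10: PC=9 exec 'ADD C, A'. After: A=-4 B=9 C=-4 D=9 ZF=0 PC=10
Step 11: PC=10 exec 'HALT'. After: A=-4 B=9 C=-4 D=9 ZF=0 PC=10 HALTED
Total instructions executed: 11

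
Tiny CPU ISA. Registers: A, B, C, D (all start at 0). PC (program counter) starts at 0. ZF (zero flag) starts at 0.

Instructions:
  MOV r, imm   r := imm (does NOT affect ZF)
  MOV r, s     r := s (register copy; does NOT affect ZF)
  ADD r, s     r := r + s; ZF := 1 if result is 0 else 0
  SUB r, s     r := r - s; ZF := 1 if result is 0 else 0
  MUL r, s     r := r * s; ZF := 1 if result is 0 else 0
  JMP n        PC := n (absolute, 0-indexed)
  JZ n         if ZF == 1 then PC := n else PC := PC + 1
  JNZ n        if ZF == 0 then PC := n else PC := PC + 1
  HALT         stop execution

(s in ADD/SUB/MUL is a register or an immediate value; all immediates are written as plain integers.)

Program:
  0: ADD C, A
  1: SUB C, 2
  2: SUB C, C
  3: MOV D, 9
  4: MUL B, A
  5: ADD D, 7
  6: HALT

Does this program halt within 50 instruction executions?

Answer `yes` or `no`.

Answer: yes

Derivation:
Step 1: PC=0 exec 'ADD C, A'. After: A=0 B=0 C=0 D=0 ZF=1 PC=1
Step 2: PC=1 exec 'SUB C, 2'. After: A=0 B=0 C=-2 D=0 ZF=0 PC=2
Step 3: PC=2 exec 'SUB C, C'. After: A=0 B=0 C=0 D=0 ZF=1 PC=3
Step 4: PC=3 exec 'MOV D, 9'. After: A=0 B=0 C=0 D=9 ZF=1 PC=4
Step 5: PC=4 exec 'MUL B, A'. After: A=0 B=0 C=0 D=9 ZF=1 PC=5
Step 6: PC=5 exec 'ADD D, 7'. After: A=0 B=0 C=0 D=16 ZF=0 PC=6
Step 7: PC=6 exec 'HALT'. After: A=0 B=0 C=0 D=16 ZF=0 PC=6 HALTED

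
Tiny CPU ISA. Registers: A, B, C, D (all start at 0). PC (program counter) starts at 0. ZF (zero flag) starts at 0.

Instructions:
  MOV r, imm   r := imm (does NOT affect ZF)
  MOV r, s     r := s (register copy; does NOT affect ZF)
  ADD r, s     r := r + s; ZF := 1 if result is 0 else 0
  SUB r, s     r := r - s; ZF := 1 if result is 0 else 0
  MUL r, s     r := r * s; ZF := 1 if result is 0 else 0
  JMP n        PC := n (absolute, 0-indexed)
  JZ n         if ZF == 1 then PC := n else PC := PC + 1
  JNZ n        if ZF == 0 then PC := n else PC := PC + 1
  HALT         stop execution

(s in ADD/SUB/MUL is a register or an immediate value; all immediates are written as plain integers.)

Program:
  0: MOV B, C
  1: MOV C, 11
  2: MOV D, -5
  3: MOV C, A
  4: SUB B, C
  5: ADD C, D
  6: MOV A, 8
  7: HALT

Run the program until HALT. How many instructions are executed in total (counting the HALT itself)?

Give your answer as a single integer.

Answer: 8

Derivation:
Step 1: PC=0 exec 'MOV B, C'. After: A=0 B=0 C=0 D=0 ZF=0 PC=1
Step 2: PC=1 exec 'MOV C, 11'. After: A=0 B=0 C=11 D=0 ZF=0 PC=2
Step 3: PC=2 exec 'MOV D, -5'. After: A=0 B=0 C=11 D=-5 ZF=0 PC=3
Step 4: PC=3 exec 'MOV C, A'. After: A=0 B=0 C=0 D=-5 ZF=0 PC=4
Step 5: PC=4 exec 'SUB B, C'. After: A=0 B=0 C=0 D=-5 ZF=1 PC=5
Step 6: PC=5 exec 'ADD C, D'. After: A=0 B=0 C=-5 D=-5 ZF=0 PC=6
Step 7: PC=6 exec 'MOV A, 8'. After: A=8 B=0 C=-5 D=-5 ZF=0 PC=7
Step 8: PC=7 exec 'HALT'. After: A=8 B=0 C=-5 D=-5 ZF=0 PC=7 HALTED
Total instructions executed: 8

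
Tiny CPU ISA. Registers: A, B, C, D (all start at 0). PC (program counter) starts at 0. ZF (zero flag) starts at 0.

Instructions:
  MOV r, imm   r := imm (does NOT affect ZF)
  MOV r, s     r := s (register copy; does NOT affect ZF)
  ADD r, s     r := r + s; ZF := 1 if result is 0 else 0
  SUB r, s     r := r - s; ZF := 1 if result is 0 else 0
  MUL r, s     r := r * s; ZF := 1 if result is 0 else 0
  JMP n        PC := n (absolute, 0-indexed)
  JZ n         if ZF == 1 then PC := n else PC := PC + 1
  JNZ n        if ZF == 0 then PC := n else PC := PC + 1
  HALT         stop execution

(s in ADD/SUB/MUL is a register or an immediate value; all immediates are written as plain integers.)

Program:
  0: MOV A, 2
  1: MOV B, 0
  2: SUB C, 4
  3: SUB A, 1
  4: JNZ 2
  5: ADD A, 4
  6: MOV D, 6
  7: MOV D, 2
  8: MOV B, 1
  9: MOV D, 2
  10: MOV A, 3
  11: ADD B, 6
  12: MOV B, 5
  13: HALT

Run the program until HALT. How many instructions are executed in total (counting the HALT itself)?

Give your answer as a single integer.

Answer: 17

Derivation:
Step 1: PC=0 exec 'MOV A, 2'. After: A=2 B=0 C=0 D=0 ZF=0 PC=1
Step 2: PC=1 exec 'MOV B, 0'. After: A=2 B=0 C=0 D=0 ZF=0 PC=2
Step 3: PC=2 exec 'SUB C, 4'. After: A=2 B=0 C=-4 D=0 ZF=0 PC=3
Step 4: PC=3 exec 'SUB A, 1'. After: A=1 B=0 C=-4 D=0 ZF=0 PC=4
Step 5: PC=4 exec 'JNZ 2'. After: A=1 B=0 C=-4 D=0 ZF=0 PC=2
Step 6: PC=2 exec 'SUB C, 4'. After: A=1 B=0 C=-8 D=0 ZF=0 PC=3
Step 7: PC=3 exec 'SUB A, 1'. After: A=0 B=0 C=-8 D=0 ZF=1 PC=4
Step 8: PC=4 exec 'JNZ 2'. After: A=0 B=0 C=-8 D=0 ZF=1 PC=5
Step 9: PC=5 exec 'ADD A, 4'. After: A=4 B=0 C=-8 D=0 ZF=0 PC=6
Step 10: PC=6 exec 'MOV D, 6'. After: A=4 B=0 C=-8 D=6 ZF=0 PC=7
Step 11: PC=7 exec 'MOV D, 2'. After: A=4 B=0 C=-8 D=2 ZF=0 PC=8
Step 12: PC=8 exec 'MOV B, 1'. After: A=4 B=1 C=-8 D=2 ZF=0 PC=9
Step 13: PC=9 exec 'MOV D, 2'. After: A=4 B=1 C=-8 D=2 ZF=0 PC=10
Step 14: PC=10 exec 'MOV A, 3'. After: A=3 B=1 C=-8 D=2 ZF=0 PC=11
Step 15: PC=11 exec 'ADD B, 6'. After: A=3 B=7 C=-8 D=2 ZF=0 PC=12
Step 16: PC=12 exec 'MOV B, 5'. After: A=3 B=5 C=-8 D=2 ZF=0 PC=13
Step 17: PC=13 exec 'HALT'. After: A=3 B=5 C=-8 D=2 ZF=0 PC=13 HALTED
Total instructions executed: 17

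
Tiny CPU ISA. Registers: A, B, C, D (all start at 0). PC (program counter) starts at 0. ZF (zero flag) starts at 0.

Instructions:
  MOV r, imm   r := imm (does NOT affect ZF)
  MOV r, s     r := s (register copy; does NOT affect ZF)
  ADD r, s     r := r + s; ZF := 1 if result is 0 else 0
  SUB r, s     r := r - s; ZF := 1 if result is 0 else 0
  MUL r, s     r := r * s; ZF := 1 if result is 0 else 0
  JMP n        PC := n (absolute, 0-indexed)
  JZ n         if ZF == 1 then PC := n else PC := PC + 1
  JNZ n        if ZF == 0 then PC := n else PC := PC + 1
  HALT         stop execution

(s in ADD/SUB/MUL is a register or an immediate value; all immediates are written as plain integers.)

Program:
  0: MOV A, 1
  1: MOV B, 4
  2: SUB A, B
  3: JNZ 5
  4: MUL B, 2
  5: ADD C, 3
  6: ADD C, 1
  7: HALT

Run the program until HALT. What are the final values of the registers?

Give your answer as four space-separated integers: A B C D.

Answer: -3 4 4 0

Derivation:
Step 1: PC=0 exec 'MOV A, 1'. After: A=1 B=0 C=0 D=0 ZF=0 PC=1
Step 2: PC=1 exec 'MOV B, 4'. After: A=1 B=4 C=0 D=0 ZF=0 PC=2
Step 3: PC=2 exec 'SUB A, B'. After: A=-3 B=4 C=0 D=0 ZF=0 PC=3
Step 4: PC=3 exec 'JNZ 5'. After: A=-3 B=4 C=0 D=0 ZF=0 PC=5
Step 5: PC=5 exec 'ADD C, 3'. After: A=-3 B=4 C=3 D=0 ZF=0 PC=6
Step 6: PC=6 exec 'ADD C, 1'. After: A=-3 B=4 C=4 D=0 ZF=0 PC=7
Step 7: PC=7 exec 'HALT'. After: A=-3 B=4 C=4 D=0 ZF=0 PC=7 HALTED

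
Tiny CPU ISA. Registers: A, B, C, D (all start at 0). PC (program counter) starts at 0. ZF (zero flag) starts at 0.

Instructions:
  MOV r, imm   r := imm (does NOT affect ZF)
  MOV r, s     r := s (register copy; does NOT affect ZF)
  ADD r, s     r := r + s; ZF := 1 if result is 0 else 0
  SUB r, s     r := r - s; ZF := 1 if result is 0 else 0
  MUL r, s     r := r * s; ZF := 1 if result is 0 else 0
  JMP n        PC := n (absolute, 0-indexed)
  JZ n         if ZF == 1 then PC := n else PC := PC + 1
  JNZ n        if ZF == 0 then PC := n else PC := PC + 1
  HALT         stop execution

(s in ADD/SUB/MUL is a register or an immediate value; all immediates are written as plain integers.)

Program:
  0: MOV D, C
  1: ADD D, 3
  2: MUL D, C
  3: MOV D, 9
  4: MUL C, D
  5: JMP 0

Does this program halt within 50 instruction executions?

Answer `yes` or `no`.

Answer: no

Derivation:
Step 1: PC=0 exec 'MOV D, C'. After: A=0 B=0 C=0 D=0 ZF=0 PC=1
Step 2: PC=1 exec 'ADD D, 3'. After: A=0 B=0 C=0 D=3 ZF=0 PC=2
Step 3: PC=2 exec 'MUL D, C'. After: A=0 B=0 C=0 D=0 ZF=1 PC=3
Step 4: PC=3 exec 'MOV D, 9'. After: A=0 B=0 C=0 D=9 ZF=1 PC=4
Step 5: PC=4 exec 'MUL C, D'. After: A=0 B=0 C=0 D=9 ZF=1 PC=5
Step 6: PC=5 exec 'JMP 0'. After: A=0 B=0 C=0 D=9 ZF=1 PC=0
Step 7: PC=0 exec 'MOV D, C'. After: A=0 B=0 C=0 D=0 ZF=1 PC=1
Step 8: PC=1 exec 'ADD D, 3'. After: A=0 B=0 C=0 D=3 ZF=0 PC=2
State after step 8 equals state after step 2: the program is in a cycle of length 6 and will never halt.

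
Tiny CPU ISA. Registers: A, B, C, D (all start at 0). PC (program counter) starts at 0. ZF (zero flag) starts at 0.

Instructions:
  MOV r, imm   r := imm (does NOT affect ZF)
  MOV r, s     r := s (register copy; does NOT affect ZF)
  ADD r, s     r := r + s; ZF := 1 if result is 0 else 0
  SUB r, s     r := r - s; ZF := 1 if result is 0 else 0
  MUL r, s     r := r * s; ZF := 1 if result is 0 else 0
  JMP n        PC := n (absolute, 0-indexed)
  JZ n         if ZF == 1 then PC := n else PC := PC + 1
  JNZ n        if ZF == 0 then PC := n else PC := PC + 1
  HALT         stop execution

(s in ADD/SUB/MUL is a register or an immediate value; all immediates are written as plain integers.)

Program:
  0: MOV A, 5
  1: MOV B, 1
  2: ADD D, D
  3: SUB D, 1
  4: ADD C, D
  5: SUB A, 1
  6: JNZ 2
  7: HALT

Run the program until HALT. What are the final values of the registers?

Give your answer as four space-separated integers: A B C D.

Step 1: PC=0 exec 'MOV A, 5'. After: A=5 B=0 C=0 D=0 ZF=0 PC=1
Step 2: PC=1 exec 'MOV B, 1'. After: A=5 B=1 C=0 D=0 ZF=0 PC=2
Step 3: PC=2 exec 'ADD D, D'. After: A=5 B=1 C=0 D=0 ZF=1 PC=3
Step 4: PC=3 exec 'SUB D, 1'. After: A=5 B=1 C=0 D=-1 ZF=0 PC=4
Step 5: PC=4 exec 'ADD C, D'. After: A=5 B=1 C=-1 D=-1 ZF=0 PC=5
Step 6: PC=5 exec 'SUB A, 1'. After: A=4 B=1 C=-1 D=-1 ZF=0 PC=6
Step 7: PC=6 exec 'JNZ 2'. After: A=4 B=1 C=-1 D=-1 ZF=0 PC=2
Step 8: PC=2 exec 'ADD D, D'. After: A=4 B=1 C=-1 D=-2 ZF=0 PC=3
Step 9: PC=3 exec 'SUB D, 1'. After: A=4 B=1 C=-1 D=-3 ZF=0 PC=4
Step 10: PC=4 exec 'ADD C, D'. After: A=4 B=1 C=-4 D=-3 ZF=0 PC=5
Step 11: PC=5 exec 'SUB A, 1'. After: A=3 B=1 C=-4 D=-3 ZF=0 PC=6
Step 12: PC=6 exec 'JNZ 2'. After: A=3 B=1 C=-4 D=-3 ZF=0 PC=2
Step 13: PC=2 exec 'ADD D, D'. After: A=3 B=1 C=-4 D=-6 ZF=0 PC=3
Step 14: PC=3 exec 'SUB D, 1'. After: A=3 B=1 C=-4 D=-7 ZF=0 PC=4
Step 15: PC=4 exec 'ADD C, D'. After: A=3 B=1 C=-11 D=-7 ZF=0 PC=5
Step 16: PC=5 exec 'SUB A, 1'. After: A=2 B=1 C=-11 D=-7 ZF=0 PC=6
Step 17: PC=6 exec 'JNZ 2'. After: A=2 B=1 C=-11 D=-7 ZF=0 PC=2
Step 18: PC=2 exec 'ADD D, D'. After: A=2 B=1 C=-11 D=-14 ZF=0 PC=3
Step 19: PC=3 exec 'SUB D, 1'. After: A=2 B=1 C=-11 D=-15 ZF=0 PC=4
Step 20: PC=4 exec 'ADD C, D'. After: A=2 B=1 C=-26 D=-15 ZF=0 PC=5
Step 21: PC=5 exec 'SUB A, 1'. After: A=1 B=1 C=-26 D=-15 ZF=0 PC=6
Step 22: PC=6 exec 'JNZ 2'. After: A=1 B=1 C=-26 D=-15 ZF=0 PC=2
Step 23: PC=2 exec 'ADD D, D'. After: A=1 B=1 C=-26 D=-30 ZF=0 PC=3
Step 24: PC=3 exec 'SUB D, 1'. After: A=1 B=1 C=-26 D=-31 ZF=0 PC=4
Step 25: PC=4 exec 'ADD C, D'. After: A=1 B=1 C=-57 D=-31 ZF=0 PC=5
Step 26: PC=5 exec 'SUB A, 1'. After: A=0 B=1 C=-57 D=-31 ZF=1 PC=6
Step 27: PC=6 exec 'JNZ 2'. After: A=0 B=1 C=-57 D=-31 ZF=1 PC=7
Step 28: PC=7 exec 'HALT'. After: A=0 B=1 C=-57 D=-31 ZF=1 PC=7 HALTED

Answer: 0 1 -57 -31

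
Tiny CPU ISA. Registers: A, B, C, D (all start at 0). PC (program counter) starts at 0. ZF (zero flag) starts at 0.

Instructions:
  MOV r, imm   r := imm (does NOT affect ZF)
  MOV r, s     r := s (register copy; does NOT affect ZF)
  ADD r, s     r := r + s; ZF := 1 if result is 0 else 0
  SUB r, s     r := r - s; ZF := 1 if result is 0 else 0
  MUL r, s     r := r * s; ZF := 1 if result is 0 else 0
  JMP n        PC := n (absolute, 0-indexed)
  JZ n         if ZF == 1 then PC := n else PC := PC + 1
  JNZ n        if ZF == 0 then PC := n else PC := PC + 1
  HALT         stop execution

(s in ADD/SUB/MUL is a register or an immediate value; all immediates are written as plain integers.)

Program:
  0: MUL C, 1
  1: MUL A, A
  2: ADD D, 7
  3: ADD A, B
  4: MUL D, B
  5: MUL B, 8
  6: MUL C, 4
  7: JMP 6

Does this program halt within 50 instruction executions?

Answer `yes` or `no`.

Step 1: PC=0 exec 'MUL C, 1'. After: A=0 B=0 C=0 D=0 ZF=1 PC=1
Step 2: PC=1 exec 'MUL A, A'. After: A=0 B=0 C=0 D=0 ZF=1 PC=2
Step 3: PC=2 exec 'ADD D, 7'. After: A=0 B=0 C=0 D=7 ZF=0 PC=3
Step 4: PC=3 exec 'ADD A, B'. After: A=0 B=0 C=0 D=7 ZF=1 PC=4
Step 5: PC=4 exec 'MUL D, B'. After: A=0 B=0 C=0 D=0 ZF=1 PC=5
Step 6: PC=5 exec 'MUL B, 8'. After: A=0 B=0 C=0 D=0 ZF=1 PC=6
Step 7: PC=6 exec 'MUL C, 4'. After: A=0 B=0 C=0 D=0 ZF=1 PC=7
Step 8: PC=7 exec 'JMP 6'. After: A=0 B=0 C=0 D=0 ZF=1 PC=6
State after step 8 equals state after step 6: the program is in a cycle of length 2 and will never halt.

Answer: no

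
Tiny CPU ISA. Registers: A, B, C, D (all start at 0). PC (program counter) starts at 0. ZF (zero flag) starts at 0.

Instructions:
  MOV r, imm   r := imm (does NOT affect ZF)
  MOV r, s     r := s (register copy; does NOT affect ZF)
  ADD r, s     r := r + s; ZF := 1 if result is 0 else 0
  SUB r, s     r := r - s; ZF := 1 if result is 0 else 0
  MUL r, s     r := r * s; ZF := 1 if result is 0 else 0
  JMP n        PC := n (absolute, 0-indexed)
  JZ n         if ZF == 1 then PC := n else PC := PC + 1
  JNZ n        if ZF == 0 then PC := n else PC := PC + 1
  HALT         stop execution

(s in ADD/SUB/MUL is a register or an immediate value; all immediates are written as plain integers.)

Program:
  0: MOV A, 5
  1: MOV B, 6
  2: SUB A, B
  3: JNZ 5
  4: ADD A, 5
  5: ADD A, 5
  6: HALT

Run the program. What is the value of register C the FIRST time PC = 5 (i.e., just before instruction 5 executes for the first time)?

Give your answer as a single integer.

Step 1: PC=0 exec 'MOV A, 5'. After: A=5 B=0 C=0 D=0 ZF=0 PC=1
Step 2: PC=1 exec 'MOV B, 6'. After: A=5 B=6 C=0 D=0 ZF=0 PC=2
Step 3: PC=2 exec 'SUB A, B'. After: A=-1 B=6 C=0 D=0 ZF=0 PC=3
Step 4: PC=3 exec 'JNZ 5'. After: A=-1 B=6 C=0 D=0 ZF=0 PC=5
First time PC=5: C=0

0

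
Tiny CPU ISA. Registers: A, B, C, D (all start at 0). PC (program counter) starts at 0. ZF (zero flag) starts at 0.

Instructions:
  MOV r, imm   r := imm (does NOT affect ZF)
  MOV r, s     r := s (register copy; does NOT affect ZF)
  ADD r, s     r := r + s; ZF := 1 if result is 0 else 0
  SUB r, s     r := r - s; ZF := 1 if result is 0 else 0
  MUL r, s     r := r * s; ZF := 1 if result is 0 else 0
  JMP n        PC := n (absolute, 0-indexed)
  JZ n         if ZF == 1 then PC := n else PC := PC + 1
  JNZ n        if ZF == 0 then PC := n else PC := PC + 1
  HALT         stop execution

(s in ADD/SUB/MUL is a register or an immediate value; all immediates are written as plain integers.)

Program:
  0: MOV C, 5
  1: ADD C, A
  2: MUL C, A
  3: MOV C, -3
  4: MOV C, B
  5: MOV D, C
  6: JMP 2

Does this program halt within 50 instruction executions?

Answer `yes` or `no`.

Answer: no

Derivation:
Step 1: PC=0 exec 'MOV C, 5'. After: A=0 B=0 C=5 D=0 ZF=0 PC=1
Step 2: PC=1 exec 'ADD C, A'. After: A=0 B=0 C=5 D=0 ZF=0 PC=2
Step 3: PC=2 exec 'MUL C, A'. After: A=0 B=0 C=0 D=0 ZF=1 PC=3
Step 4: PC=3 exec 'MOV C, -3'. After: A=0 B=0 C=-3 D=0 ZF=1 PC=4
Step 5: PC=4 exec 'MOV C, B'. After: A=0 B=0 C=0 D=0 ZF=1 PC=5
Step 6: PC=5 exec 'MOV D, C'. After: A=0 B=0 C=0 D=0 ZF=1 PC=6
Step 7: PC=6 exec 'JMP 2'. After: A=0 B=0 C=0 D=0 ZF=1 PC=2
Step 8: PC=2 exec 'MUL C, A'. After: A=0 B=0 C=0 D=0 ZF=1 PC=3
State after step 8 equals state after step 3: the program is in a cycle of length 5 and will never halt.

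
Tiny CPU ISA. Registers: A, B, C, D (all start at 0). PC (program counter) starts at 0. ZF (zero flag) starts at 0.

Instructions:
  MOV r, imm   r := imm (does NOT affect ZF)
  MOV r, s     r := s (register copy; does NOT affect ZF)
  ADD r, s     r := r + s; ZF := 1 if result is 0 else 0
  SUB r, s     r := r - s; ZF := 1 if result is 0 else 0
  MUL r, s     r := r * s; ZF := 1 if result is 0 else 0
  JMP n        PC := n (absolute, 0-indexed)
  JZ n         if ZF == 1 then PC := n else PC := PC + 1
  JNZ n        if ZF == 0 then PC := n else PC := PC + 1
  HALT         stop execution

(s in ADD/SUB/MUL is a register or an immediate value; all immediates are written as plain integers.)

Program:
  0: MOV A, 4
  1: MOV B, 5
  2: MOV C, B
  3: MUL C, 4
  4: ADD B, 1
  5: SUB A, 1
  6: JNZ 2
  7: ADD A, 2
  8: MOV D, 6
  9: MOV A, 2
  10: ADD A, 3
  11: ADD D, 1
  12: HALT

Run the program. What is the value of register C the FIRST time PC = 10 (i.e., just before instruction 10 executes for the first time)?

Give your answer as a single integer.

Step 1: PC=0 exec 'MOV A, 4'. After: A=4 B=0 C=0 D=0 ZF=0 PC=1
Step 2: PC=1 exec 'MOV B, 5'. After: A=4 B=5 C=0 D=0 ZF=0 PC=2
Step 3: PC=2 exec 'MOV C, B'. After: A=4 B=5 C=5 D=0 ZF=0 PC=3
Step 4: PC=3 exec 'MUL C, 4'. After: A=4 B=5 C=20 D=0 ZF=0 PC=4
Step 5: PC=4 exec 'ADD B, 1'. After: A=4 B=6 C=20 D=0 ZF=0 PC=5
Step 6: PC=5 exec 'SUB A, 1'. After: A=3 B=6 C=20 D=0 ZF=0 PC=6
Step 7: PC=6 exec 'JNZ 2'. After: A=3 B=6 C=20 D=0 ZF=0 PC=2
Step 8: PC=2 exec 'MOV C, B'. After: A=3 B=6 C=6 D=0 ZF=0 PC=3
Step 9: PC=3 exec 'MUL C, 4'. After: A=3 B=6 C=24 D=0 ZF=0 PC=4
Step 10: PC=4 exec 'ADD B, 1'. After: A=3 B=7 C=24 D=0 ZF=0 PC=5
Step 11: PC=5 exec 'SUB A, 1'. After: A=2 B=7 C=24 D=0 ZF=0 PC=6
Step 12: PC=6 exec 'JNZ 2'. After: A=2 B=7 C=24 D=0 ZF=0 PC=2
Step 13: PC=2 exec 'MOV C, B'. After: A=2 B=7 C=7 D=0 ZF=0 PC=3
Step 14: PC=3 exec 'MUL C, 4'. After: A=2 B=7 C=28 D=0 ZF=0 PC=4
Step 15: PC=4 exec 'ADD B, 1'. After: A=2 B=8 C=28 D=0 ZF=0 PC=5
Step 16: PC=5 exec 'SUB A, 1'. After: A=1 B=8 C=28 D=0 ZF=0 PC=6
Step 17: PC=6 exec 'JNZ 2'. After: A=1 B=8 C=28 D=0 ZF=0 PC=2
Step 18: PC=2 exec 'MOV C, B'. After: A=1 B=8 C=8 D=0 ZF=0 PC=3
Step 19: PC=3 exec 'MUL C, 4'. After: A=1 B=8 C=32 D=0 ZF=0 PC=4
Step 20: PC=4 exec 'ADD B, 1'. After: A=1 B=9 C=32 D=0 ZF=0 PC=5
Step 21: PC=5 exec 'SUB A, 1'. After: A=0 B=9 C=32 D=0 ZF=1 PC=6
Step 22: PC=6 exec 'JNZ 2'. After: A=0 B=9 C=32 D=0 ZF=1 PC=7
Step 23: PC=7 exec 'ADD A, 2'. After: A=2 B=9 C=32 D=0 ZF=0 PC=8
Step 24: PC=8 exec 'MOV D, 6'. After: A=2 B=9 C=32 D=6 ZF=0 PC=9
Step 25: PC=9 exec 'MOV A, 2'. After: A=2 B=9 C=32 D=6 ZF=0 PC=10
First time PC=10: C=32

32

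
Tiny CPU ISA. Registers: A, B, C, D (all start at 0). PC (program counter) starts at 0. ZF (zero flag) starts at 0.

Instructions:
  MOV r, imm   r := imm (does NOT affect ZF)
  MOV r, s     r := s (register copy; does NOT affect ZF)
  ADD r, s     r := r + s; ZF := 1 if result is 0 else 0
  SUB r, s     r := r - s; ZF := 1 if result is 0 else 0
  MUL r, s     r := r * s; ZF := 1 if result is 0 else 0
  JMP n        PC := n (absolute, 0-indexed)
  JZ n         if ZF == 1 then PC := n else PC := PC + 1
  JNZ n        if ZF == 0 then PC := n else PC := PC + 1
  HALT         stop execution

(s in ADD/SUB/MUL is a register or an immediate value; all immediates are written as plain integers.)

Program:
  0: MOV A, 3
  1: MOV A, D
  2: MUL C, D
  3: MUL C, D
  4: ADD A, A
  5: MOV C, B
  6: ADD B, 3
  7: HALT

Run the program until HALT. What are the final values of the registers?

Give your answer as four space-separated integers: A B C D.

Answer: 0 3 0 0

Derivation:
Step 1: PC=0 exec 'MOV A, 3'. After: A=3 B=0 C=0 D=0 ZF=0 PC=1
Step 2: PC=1 exec 'MOV A, D'. After: A=0 B=0 C=0 D=0 ZF=0 PC=2
Step 3: PC=2 exec 'MUL C, D'. After: A=0 B=0 C=0 D=0 ZF=1 PC=3
Step 4: PC=3 exec 'MUL C, D'. After: A=0 B=0 C=0 D=0 ZF=1 PC=4
Step 5: PC=4 exec 'ADD A, A'. After: A=0 B=0 C=0 D=0 ZF=1 PC=5
Step 6: PC=5 exec 'MOV C, B'. After: A=0 B=0 C=0 D=0 ZF=1 PC=6
Step 7: PC=6 exec 'ADD B, 3'. After: A=0 B=3 C=0 D=0 ZF=0 PC=7
Step 8: PC=7 exec 'HALT'. After: A=0 B=3 C=0 D=0 ZF=0 PC=7 HALTED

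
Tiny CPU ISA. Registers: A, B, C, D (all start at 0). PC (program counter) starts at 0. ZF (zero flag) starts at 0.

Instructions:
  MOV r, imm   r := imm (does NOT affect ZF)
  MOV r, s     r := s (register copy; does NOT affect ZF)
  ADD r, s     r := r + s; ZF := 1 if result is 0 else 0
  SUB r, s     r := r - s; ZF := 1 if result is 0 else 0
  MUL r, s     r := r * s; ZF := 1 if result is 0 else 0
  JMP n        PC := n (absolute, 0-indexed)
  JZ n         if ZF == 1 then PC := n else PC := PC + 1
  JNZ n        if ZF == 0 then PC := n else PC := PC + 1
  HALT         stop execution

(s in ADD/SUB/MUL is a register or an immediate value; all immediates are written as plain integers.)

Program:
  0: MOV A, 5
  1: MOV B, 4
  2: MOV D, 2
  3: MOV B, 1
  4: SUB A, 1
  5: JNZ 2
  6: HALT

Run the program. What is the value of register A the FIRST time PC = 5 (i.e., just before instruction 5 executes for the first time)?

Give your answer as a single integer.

Step 1: PC=0 exec 'MOV A, 5'. After: A=5 B=0 C=0 D=0 ZF=0 PC=1
Step 2: PC=1 exec 'MOV B, 4'. After: A=5 B=4 C=0 D=0 ZF=0 PC=2
Step 3: PC=2 exec 'MOV D, 2'. After: A=5 B=4 C=0 D=2 ZF=0 PC=3
Step 4: PC=3 exec 'MOV B, 1'. After: A=5 B=1 C=0 D=2 ZF=0 PC=4
Step 5: PC=4 exec 'SUB A, 1'. After: A=4 B=1 C=0 D=2 ZF=0 PC=5
First time PC=5: A=4

4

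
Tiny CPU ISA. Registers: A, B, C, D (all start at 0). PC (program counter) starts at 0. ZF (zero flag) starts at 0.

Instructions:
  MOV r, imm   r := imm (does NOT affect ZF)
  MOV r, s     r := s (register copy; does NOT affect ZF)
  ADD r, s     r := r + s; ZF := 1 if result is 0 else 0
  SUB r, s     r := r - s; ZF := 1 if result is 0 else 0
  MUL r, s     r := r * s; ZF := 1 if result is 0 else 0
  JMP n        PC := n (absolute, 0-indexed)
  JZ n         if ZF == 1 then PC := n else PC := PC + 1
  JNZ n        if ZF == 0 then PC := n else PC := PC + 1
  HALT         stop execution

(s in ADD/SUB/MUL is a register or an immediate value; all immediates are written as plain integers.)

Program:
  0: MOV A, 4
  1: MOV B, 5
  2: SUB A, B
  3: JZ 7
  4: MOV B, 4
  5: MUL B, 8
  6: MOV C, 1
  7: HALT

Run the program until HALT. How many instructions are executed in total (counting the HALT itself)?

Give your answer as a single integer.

Step 1: PC=0 exec 'MOV A, 4'. After: A=4 B=0 C=0 D=0 ZF=0 PC=1
Step 2: PC=1 exec 'MOV B, 5'. After: A=4 B=5 C=0 D=0 ZF=0 PC=2
Step 3: PC=2 exec 'SUB A, B'. After: A=-1 B=5 C=0 D=0 ZF=0 PC=3
Step 4: PC=3 exec 'JZ 7'. After: A=-1 B=5 C=0 D=0 ZF=0 PC=4
Step 5: PC=4 exec 'MOV B, 4'. After: A=-1 B=4 C=0 D=0 ZF=0 PC=5
Step 6: PC=5 exec 'MUL B, 8'. After: A=-1 B=32 C=0 D=0 ZF=0 PC=6
Step 7: PC=6 exec 'MOV C, 1'. After: A=-1 B=32 C=1 D=0 ZF=0 PC=7
Step 8: PC=7 exec 'HALT'. After: A=-1 B=32 C=1 D=0 ZF=0 PC=7 HALTED
Total instructions executed: 8

Answer: 8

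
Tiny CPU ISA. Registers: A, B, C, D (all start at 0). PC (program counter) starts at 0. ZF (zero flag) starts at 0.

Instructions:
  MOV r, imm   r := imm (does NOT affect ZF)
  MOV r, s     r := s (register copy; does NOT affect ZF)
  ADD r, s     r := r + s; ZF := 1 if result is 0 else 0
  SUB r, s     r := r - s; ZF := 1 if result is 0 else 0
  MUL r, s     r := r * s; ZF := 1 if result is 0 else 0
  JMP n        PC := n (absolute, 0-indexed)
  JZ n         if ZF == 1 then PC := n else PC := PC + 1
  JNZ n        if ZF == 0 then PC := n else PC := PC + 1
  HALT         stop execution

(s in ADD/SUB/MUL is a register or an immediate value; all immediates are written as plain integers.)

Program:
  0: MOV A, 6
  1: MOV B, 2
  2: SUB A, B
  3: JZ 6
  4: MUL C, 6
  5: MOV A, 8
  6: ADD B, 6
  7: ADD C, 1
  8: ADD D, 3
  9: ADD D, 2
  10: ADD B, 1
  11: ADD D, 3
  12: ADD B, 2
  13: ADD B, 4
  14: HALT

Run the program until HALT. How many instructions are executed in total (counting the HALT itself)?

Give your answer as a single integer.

Step 1: PC=0 exec 'MOV A, 6'. After: A=6 B=0 C=0 D=0 ZF=0 PC=1
Step 2: PC=1 exec 'MOV B, 2'. After: A=6 B=2 C=0 D=0 ZF=0 PC=2
Step 3: PC=2 exec 'SUB A, B'. After: A=4 B=2 C=0 D=0 ZF=0 PC=3
Step 4: PC=3 exec 'JZ 6'. After: A=4 B=2 C=0 D=0 ZF=0 PC=4
Step 5: PC=4 exec 'MUL C, 6'. After: A=4 B=2 C=0 D=0 ZF=1 PC=5
Step 6: PC=5 exec 'MOV A, 8'. After: A=8 B=2 C=0 D=0 ZF=1 PC=6
Step 7: PC=6 exec 'ADD B, 6'. After: A=8 B=8 C=0 D=0 ZF=0 PC=7
Step 8: PC=7 exec 'ADD C, 1'. After: A=8 B=8 C=1 D=0 ZF=0 PC=8
Step 9: PC=8 exec 'ADD D, 3'. After: A=8 B=8 C=1 D=3 ZF=0 PC=9
Step 10: PC=9 exec 'ADD D, 2'. After: A=8 B=8 C=1 D=5 ZF=0 PC=10
Step 11: PC=10 exec 'ADD B, 1'. After: A=8 B=9 C=1 D=5 ZF=0 PC=11
Step 12: PC=11 exec 'ADD D, 3'. After: A=8 B=9 C=1 D=8 ZF=0 PC=12
Step 13: PC=12 exec 'ADD B, 2'. After: A=8 B=11 C=1 D=8 ZF=0 PC=13
Step 14: PC=13 exec 'ADD B, 4'. After: A=8 B=15 C=1 D=8 ZF=0 PC=14
Step 15: PC=14 exec 'HALT'. After: A=8 B=15 C=1 D=8 ZF=0 PC=14 HALTED
Total instructions executed: 15

Answer: 15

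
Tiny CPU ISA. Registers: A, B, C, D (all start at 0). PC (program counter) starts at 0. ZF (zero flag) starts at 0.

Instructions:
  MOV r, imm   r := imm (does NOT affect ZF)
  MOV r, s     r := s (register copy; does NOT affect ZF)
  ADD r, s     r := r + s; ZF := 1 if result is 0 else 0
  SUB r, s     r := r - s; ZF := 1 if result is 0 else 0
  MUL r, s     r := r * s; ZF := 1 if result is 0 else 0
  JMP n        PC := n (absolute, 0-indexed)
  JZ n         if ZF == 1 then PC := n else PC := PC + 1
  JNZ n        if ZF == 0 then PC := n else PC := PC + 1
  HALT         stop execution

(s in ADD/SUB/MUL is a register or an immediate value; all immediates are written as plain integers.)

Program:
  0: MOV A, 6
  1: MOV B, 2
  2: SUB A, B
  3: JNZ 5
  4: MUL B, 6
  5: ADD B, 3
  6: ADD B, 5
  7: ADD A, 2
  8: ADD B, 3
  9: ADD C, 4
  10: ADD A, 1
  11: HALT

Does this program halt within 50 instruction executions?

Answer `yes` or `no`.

Step 1: PC=0 exec 'MOV A, 6'. After: A=6 B=0 C=0 D=0 ZF=0 PC=1
Step 2: PC=1 exec 'MOV B, 2'. After: A=6 B=2 C=0 D=0 ZF=0 PC=2
Step 3: PC=2 exec 'SUB A, B'. After: A=4 B=2 C=0 D=0 ZF=0 PC=3
Step 4: PC=3 exec 'JNZ 5'. After: A=4 B=2 C=0 D=0 ZF=0 PC=5
Step 5: PC=5 exec 'ADD B, 3'. After: A=4 B=5 C=0 D=0 ZF=0 PC=6
Step 6: PC=6 exec 'ADD B, 5'. After: A=4 B=10 C=0 D=0 ZF=0 PC=7
Step 7: PC=7 exec 'ADD A, 2'. After: A=6 B=10 C=0 D=0 ZF=0 PC=8
Step 8: PC=8 exec 'ADD B, 3'. After: A=6 B=13 C=0 D=0 ZF=0 PC=9
Step 9: PC=9 exec 'ADD C, 4'. After: A=6 B=13 C=4 D=0 ZF=0 PC=10
Step 10: PC=10 exec 'ADD A, 1'. After: A=7 B=13 C=4 D=0 ZF=0 PC=11
Step 11: PC=11 exec 'HALT'. After: A=7 B=13 C=4 D=0 ZF=0 PC=11 HALTED

Answer: yes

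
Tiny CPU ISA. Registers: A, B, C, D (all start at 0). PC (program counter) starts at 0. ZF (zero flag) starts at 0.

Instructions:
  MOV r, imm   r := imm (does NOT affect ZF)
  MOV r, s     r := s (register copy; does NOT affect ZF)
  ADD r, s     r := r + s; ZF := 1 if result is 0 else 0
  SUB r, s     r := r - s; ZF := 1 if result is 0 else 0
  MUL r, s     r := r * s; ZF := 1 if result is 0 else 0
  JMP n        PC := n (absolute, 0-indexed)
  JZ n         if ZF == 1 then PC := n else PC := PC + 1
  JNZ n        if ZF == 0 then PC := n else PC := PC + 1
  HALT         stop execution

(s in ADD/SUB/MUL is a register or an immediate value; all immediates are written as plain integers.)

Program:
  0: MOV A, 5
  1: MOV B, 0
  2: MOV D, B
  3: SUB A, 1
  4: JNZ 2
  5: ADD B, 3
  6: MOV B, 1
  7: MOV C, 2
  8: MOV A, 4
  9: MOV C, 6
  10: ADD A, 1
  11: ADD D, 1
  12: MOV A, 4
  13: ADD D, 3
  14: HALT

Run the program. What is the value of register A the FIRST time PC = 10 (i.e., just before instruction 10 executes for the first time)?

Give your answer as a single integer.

Step 1: PC=0 exec 'MOV A, 5'. After: A=5 B=0 C=0 D=0 ZF=0 PC=1
Step 2: PC=1 exec 'MOV B, 0'. After: A=5 B=0 C=0 D=0 ZF=0 PC=2
Step 3: PC=2 exec 'MOV D, B'. After: A=5 B=0 C=0 D=0 ZF=0 PC=3
Step 4: PC=3 exec 'SUB A, 1'. After: A=4 B=0 C=0 D=0 ZF=0 PC=4
Step 5: PC=4 exec 'JNZ 2'. After: A=4 B=0 C=0 D=0 ZF=0 PC=2
Step 6: PC=2 exec 'MOV D, B'. After: A=4 B=0 C=0 D=0 ZF=0 PC=3
Step 7: PC=3 exec 'SUB A, 1'. After: A=3 B=0 C=0 D=0 ZF=0 PC=4
Step 8: PC=4 exec 'JNZ 2'. After: A=3 B=0 C=0 D=0 ZF=0 PC=2
Step 9: PC=2 exec 'MOV D, B'. After: A=3 B=0 C=0 D=0 ZF=0 PC=3
Step 10: PC=3 exec 'SUB A, 1'. After: A=2 B=0 C=0 D=0 ZF=0 PC=4
Step 11: PC=4 exec 'JNZ 2'. After: A=2 B=0 C=0 D=0 ZF=0 PC=2
Step 12: PC=2 exec 'MOV D, B'. After: A=2 B=0 C=0 D=0 ZF=0 PC=3
Step 13: PC=3 exec 'SUB A, 1'. After: A=1 B=0 C=0 D=0 ZF=0 PC=4
Step 14: PC=4 exec 'JNZ 2'. After: A=1 B=0 C=0 D=0 ZF=0 PC=2
Step 15: PC=2 exec 'MOV D, B'. After: A=1 B=0 C=0 D=0 ZF=0 PC=3
Step 16: PC=3 exec 'SUB A, 1'. After: A=0 B=0 C=0 D=0 ZF=1 PC=4
Step 17: PC=4 exec 'JNZ 2'. After: A=0 B=0 C=0 D=0 ZF=1 PC=5
Step 18: PC=5 exec 'ADD B, 3'. After: A=0 B=3 C=0 D=0 ZF=0 PC=6
Step 19: PC=6 exec 'MOV B, 1'. After: A=0 B=1 C=0 D=0 ZF=0 PC=7
Step 20: PC=7 exec 'MOV C, 2'. After: A=0 B=1 C=2 D=0 ZF=0 PC=8
Step 21: PC=8 exec 'MOV A, 4'. After: A=4 B=1 C=2 D=0 ZF=0 PC=9
Step 22: PC=9 exec 'MOV C, 6'. After: A=4 B=1 C=6 D=0 ZF=0 PC=10
First time PC=10: A=4

4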